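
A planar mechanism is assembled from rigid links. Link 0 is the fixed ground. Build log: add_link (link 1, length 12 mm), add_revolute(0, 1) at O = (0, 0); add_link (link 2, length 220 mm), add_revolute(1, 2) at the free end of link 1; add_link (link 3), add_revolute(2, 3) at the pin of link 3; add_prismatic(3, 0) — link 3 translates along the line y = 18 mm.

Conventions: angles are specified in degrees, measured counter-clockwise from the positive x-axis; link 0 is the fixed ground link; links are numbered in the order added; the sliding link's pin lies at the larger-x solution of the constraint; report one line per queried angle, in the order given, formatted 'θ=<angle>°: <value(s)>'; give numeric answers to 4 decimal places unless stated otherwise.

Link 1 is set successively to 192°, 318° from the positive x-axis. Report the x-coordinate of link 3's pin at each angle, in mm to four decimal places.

geometry: r = 12 mm, L = 220 mm, e = 18 mm
θ=192°: crank pin P = (r cos θ, r sin θ) = (-11.737771, -2.494940)
θ=192°: h = r sin θ − e = -2.494940 − 18 = -20.494940
θ=192°: x = r cos θ + √(L² − h²) = -11.737771 + 219.043278 = 207.305506
θ=318°: crank pin P = (r cos θ, r sin θ) = (8.917738, -8.029567)
θ=318°: h = r sin θ − e = -8.029567 − 18 = -26.029567
θ=318°: x = r cos θ + √(L² − h²) = 8.917738 + 218.454713 = 227.372451

θ=192°: 207.3055
θ=318°: 227.3725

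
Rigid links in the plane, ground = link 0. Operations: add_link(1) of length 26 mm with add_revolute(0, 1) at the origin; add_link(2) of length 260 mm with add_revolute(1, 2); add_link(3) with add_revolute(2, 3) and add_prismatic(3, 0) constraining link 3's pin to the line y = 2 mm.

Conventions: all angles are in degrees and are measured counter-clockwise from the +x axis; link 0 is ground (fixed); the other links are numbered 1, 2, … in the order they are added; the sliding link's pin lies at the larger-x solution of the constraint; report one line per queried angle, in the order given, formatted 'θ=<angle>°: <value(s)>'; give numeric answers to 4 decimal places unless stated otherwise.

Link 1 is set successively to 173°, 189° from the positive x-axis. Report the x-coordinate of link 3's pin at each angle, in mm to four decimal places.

geometry: r = 26 mm, L = 260 mm, e = 2 mm
θ=173°: crank pin P = (r cos θ, r sin θ) = (-25.806200, 3.168603)
θ=173°: h = r sin θ − e = 3.168603 − 2 = 1.168603
θ=173°: x = r cos θ + √(L² − h²) = -25.806200 + 259.997374 = 234.191174
θ=189°: crank pin P = (r cos θ, r sin θ) = (-25.679897, -4.067296)
θ=189°: h = r sin θ − e = -4.067296 − 2 = -6.067296
θ=189°: x = r cos θ + √(L² − h²) = -25.679897 + 259.929198 = 234.249301

θ=173°: 234.1912
θ=189°: 234.2493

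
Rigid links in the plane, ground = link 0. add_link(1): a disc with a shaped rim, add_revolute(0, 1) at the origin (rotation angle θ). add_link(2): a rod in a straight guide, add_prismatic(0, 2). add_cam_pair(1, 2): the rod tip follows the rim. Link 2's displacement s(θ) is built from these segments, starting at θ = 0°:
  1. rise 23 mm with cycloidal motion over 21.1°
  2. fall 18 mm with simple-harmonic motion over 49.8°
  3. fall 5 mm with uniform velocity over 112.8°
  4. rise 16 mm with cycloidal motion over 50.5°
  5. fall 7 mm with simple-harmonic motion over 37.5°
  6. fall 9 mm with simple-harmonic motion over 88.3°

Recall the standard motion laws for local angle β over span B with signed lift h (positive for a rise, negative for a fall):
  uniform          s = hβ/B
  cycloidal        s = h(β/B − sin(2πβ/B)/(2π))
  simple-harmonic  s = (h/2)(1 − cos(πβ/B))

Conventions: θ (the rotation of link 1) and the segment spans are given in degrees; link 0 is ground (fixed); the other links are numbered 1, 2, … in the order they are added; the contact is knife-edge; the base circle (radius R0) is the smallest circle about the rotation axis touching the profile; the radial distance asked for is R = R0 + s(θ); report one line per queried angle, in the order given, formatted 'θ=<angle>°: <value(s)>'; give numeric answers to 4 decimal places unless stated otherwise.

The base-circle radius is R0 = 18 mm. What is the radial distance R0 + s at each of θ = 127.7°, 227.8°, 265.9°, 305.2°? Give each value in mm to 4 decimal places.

segment 1 (0° to 21.1°, cycloidal, h = 23) is passed completely: s = 0.0000 + (23) = 23.0000
segment 2 (21.1° to 70.9°, simple-harmonic, h = -18) is passed completely: s = 23.0000 + (-18) = 5.0000
θ = 127.7° falls in segment 3 (70.9° to 183.7°, uniform, h = -5): β = 127.7 − 70.9 = 56.8°, B = 112.8°; Δs = -5·56.8/112.8 = -2.5177; s = 5.0000 − 2.5177 = 2.4823
segment 3 (70.9° to 183.7°, uniform, h = -5) is passed completely: s = 5.0000 + (-5) = 0.0000
θ = 227.8° falls in segment 4 (183.7° to 234.2°, cycloidal, h = 16): β = 227.8 − 183.7 = 44.1°, B = 50.5°; Δs = 16·(0.8733 − sin(2π·0.8733)/(2π)) = 15.7924; s = 0.0000 + 15.7924 = 15.7924
segment 4 (183.7° to 234.2°, cycloidal, h = 16) is passed completely: s = 0.0000 + (16) = 16.0000
θ = 265.9° falls in segment 5 (234.2° to 271.7°, simple-harmonic, h = -7): β = 265.9 − 234.2 = 31.7°, B = 37.5°; Δs = -7/2·(1 − cos(π·0.8453)) = -6.5949; s = 16.0000 − 6.5949 = 9.4051
segment 5 (234.2° to 271.7°, simple-harmonic, h = -7) is passed completely: s = 16.0000 + (-7) = 9.0000
θ = 305.2° falls in segment 6 (271.7° to 360°, simple-harmonic, h = -9): β = 305.2 − 271.7 = 33.5°, B = 88.3°; Δs = -9/2·(1 − cos(π·0.3794)) = -2.8354; s = 9.0000 − 2.8354 = 6.1646
θ=127.7°: R = R0 + s = 18 + 2.4823 = 20.4823
θ=227.8°: R = R0 + s = 18 + 15.7924 = 33.7924
θ=265.9°: R = R0 + s = 18 + 9.4051 = 27.4051
θ=305.2°: R = R0 + s = 18 + 6.1646 = 24.1646

θ=127.7°: 20.4823
θ=227.8°: 33.7924
θ=265.9°: 27.4051
θ=305.2°: 24.1646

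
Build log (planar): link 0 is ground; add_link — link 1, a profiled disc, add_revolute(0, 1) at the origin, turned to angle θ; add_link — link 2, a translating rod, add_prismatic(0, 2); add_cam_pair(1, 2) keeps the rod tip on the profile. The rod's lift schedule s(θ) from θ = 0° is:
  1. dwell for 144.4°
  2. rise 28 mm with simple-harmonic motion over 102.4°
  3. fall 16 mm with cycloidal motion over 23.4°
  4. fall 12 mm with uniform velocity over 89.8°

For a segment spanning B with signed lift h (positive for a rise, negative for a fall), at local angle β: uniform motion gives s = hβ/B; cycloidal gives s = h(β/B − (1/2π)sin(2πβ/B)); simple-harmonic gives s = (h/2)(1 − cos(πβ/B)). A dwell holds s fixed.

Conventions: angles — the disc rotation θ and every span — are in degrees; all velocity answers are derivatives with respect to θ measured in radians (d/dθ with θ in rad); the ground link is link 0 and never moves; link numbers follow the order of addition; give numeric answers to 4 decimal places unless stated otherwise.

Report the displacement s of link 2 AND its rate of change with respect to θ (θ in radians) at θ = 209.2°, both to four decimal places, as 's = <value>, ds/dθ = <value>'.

seg 1 [0°–144.4°] dwell: s stays 0.0000
seg 2 [144.4°–246.8°] simple-harmonic, h=28: θ=209.2° here. β=64.8, B=102.4. 28/2·(1 − cos(π·0.6328)) = 19.6734 → s = 19.6734
velocity in seg [144.4°–246.8°] (simple-harmonic), θ in radians: β = 64.8° = 1.1310 rad, B = 102.4° = 1.7872 rad; ds/dθ = (πh/(2B)) sin(πβ/B) = (π·28/(2·1.7872)) sin(π·0.6328) = 22.498131 mm/rad

s = 19.6734, ds/dθ = 22.4981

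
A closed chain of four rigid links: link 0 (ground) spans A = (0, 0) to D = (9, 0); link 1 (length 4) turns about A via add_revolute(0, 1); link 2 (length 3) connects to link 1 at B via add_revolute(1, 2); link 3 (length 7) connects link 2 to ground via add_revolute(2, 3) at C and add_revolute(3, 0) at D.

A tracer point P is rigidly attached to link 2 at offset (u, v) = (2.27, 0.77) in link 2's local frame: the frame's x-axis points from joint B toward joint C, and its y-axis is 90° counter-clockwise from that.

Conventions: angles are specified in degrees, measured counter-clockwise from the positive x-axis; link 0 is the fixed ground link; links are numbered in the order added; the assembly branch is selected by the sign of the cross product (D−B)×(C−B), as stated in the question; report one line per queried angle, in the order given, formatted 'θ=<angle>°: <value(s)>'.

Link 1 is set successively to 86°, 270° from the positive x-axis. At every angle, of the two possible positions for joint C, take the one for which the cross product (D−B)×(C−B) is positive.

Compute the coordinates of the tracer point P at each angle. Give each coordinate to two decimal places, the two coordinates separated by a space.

A=(0,0), D=(9.00,0)
θ=86°: B = A + 4.00·(cos86°, sin86°) = (0.2790, 3.9903)
θ=86°: |BD| = 9.5905
θ=86°: circle(B,3.00) ∩ circle(D,7.00): a=2.7098, h=1.2871
θ=86°:   candidates: C₊=(3.2787,4.0332) cross=12.344; C₋=(2.2077,1.6923) cross=-12.344
θ=86°:   branch + wants cross > 0 → take C=(3.2787,4.0332) (cross=12.344)
θ=86°: ex = (C−B)/|BC| = (0.9999,0.0143); ey = (-0.0143,0.9999)
θ=86°: P = B + 2.27·ex + 0.77·ey = (2.5378,4.7927)
θ=270°: B = A + 4.00·(cos270°, sin270°) = (-0.0000, -4.0000)
θ=270°: |BD| = 9.8489
θ=270°: circle(B,3.00) ∩ circle(D,7.00): a=2.8937, h=0.7914
θ=270°:   candidates: C₊=(2.3229,-2.1016) cross=7.794; C₋=(2.9657,-3.5479) cross=-7.794
θ=270°:   branch + wants cross > 0 → take C=(2.3229,-2.1016) (cross=7.794)
θ=270°: ex = (C−B)/|BC| = (0.7743,0.6328); ey = (-0.6328,0.7743)
θ=270°: P = B + 2.27·ex + 0.77·ey = (1.2704,-1.9673)

θ=86°: 2.54 4.79
θ=270°: 1.27 -1.97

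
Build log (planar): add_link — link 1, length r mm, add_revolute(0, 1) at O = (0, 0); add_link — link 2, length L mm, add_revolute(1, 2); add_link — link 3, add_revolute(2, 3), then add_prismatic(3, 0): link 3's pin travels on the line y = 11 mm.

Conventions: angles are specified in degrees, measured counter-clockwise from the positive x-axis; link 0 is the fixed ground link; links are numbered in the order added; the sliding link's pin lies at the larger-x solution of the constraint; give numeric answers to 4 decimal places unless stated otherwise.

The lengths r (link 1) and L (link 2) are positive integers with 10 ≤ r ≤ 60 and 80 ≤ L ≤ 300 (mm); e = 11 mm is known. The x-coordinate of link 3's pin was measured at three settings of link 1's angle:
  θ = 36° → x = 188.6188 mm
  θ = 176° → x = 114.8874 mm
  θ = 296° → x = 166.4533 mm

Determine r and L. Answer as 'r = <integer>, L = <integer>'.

constraint per measurement: (x − r cos θ)² + (r sin θ − e)² = L²
subtracting the θ₁ and θ₂ equations cancels the r² and L² terms:
r = (x₁² − x₂²) / (2[(x₁cos θ₁ + e sin θ₁) − (x₂cos θ₂ + e sin θ₂)]) = 41.0000 → r = 41
L² = (x₁ − r cos θ₁)² + (r sin θ₁ − e)² = 24336.0126 → L = 156.0000 → L = 156
check at θ₃=296°: x = 166.4533 (printed 166.4533) ✓

r = 41, L = 156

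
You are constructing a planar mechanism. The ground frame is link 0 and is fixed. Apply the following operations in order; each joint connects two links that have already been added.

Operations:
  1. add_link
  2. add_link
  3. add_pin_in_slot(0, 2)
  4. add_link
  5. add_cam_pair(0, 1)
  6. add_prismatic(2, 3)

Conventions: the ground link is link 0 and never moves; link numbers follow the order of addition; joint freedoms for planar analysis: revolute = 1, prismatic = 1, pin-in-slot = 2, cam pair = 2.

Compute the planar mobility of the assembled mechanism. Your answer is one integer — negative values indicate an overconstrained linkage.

(L,J1,J2)=(1,0,0); link0 fixed
link1: (2,0,0)
link2: (3,0,0)
PS 0-2 [J2]: (3,0,1)
link3: (4,0,1)
C 0-1 [J2]: (4,0,2)
P 2-3 [J1]: (4,1,2)
Grübler: 3·3 − 2·1 − 2 = 5

M = 5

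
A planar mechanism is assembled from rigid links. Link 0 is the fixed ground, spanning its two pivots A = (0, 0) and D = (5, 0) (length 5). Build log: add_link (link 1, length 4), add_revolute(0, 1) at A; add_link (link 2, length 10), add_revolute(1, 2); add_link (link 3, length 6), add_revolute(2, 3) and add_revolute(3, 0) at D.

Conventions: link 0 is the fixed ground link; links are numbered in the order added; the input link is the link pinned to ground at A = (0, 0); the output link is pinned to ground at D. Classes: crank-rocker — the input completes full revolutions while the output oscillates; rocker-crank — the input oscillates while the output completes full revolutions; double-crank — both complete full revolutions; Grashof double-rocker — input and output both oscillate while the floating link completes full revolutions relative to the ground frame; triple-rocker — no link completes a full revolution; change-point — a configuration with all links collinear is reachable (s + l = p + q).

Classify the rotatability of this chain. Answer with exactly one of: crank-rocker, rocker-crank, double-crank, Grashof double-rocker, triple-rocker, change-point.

lengths: ground=5, input=4, coupler=10, output=6
sorted: s=4 (shortest), l=10 (longest), p+q=11
s + l = 14 vs p + q = 11
s + l > p + q → non-Grashof → no link fully rotates → triple-rocker

triple-rocker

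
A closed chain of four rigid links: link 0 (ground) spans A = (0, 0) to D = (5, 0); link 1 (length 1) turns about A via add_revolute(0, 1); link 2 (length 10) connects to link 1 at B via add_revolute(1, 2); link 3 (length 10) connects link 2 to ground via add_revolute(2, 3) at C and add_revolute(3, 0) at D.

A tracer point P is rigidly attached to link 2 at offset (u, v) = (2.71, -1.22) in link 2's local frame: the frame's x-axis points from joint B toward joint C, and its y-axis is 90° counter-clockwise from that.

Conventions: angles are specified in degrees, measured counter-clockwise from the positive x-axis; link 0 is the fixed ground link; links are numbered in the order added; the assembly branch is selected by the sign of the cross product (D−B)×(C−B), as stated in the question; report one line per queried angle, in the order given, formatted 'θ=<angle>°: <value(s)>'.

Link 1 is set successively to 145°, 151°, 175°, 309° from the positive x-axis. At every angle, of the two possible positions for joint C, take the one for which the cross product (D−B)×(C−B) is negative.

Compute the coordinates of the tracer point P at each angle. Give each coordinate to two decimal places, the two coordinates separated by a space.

A=(0,0), D=(5.00,0)
θ=145°: B = A + 1.00·(cos145°, sin145°) = (-0.8192, 0.5736)
θ=145°: |BD| = 5.8474
θ=145°: circle(B,10.00) ∩ circle(D,10.00): a=2.9237, h=9.5631
θ=145°:   candidates: C₊=(3.0285,9.8037) cross=55.919; C₋=(1.1524,-9.2302) cross=-55.919
θ=145°:   branch - wants cross < 0 → take C=(1.1524,-9.2302) (cross=-55.919)
θ=145°: ex = (C−B)/|BC| = (0.1972,-0.9804); ey = (0.9804,0.1972)
θ=145°: P = B + 2.71·ex + -1.22·ey = (-1.4809,-2.3238)
θ=151°: B = A + 1.00·(cos151°, sin151°) = (-0.8746, 0.4848)
θ=151°: |BD| = 5.8946
θ=151°: circle(B,10.00) ∩ circle(D,10.00): a=2.9473, h=9.5558
θ=151°:   candidates: C₊=(2.8486,9.7658) cross=56.328; C₋=(1.2768,-9.2810) cross=-56.328
θ=151°:   branch - wants cross < 0 → take C=(1.2768,-9.2810) (cross=-56.328)
θ=151°: ex = (C−B)/|BC| = (0.2151,-0.9766); ey = (0.9766,0.2151)
θ=151°: P = B + 2.71·ex + -1.22·ey = (-1.4830,-2.4242)
θ=175°: B = A + 1.00·(cos175°, sin175°) = (-0.9962, 0.0872)
θ=175°: |BD| = 5.9968
θ=175°: circle(B,10.00) ∩ circle(D,10.00): a=2.9984, h=9.5399
θ=175°:   candidates: C₊=(2.1406,9.5825) cross=57.209; C₋=(1.8633,-9.4953) cross=-57.209
θ=175°:   branch - wants cross < 0 → take C=(1.8633,-9.4953) (cross=-57.209)
θ=175°: ex = (C−B)/|BC| = (0.2859,-0.9582); ey = (0.9582,0.2859)
θ=175°: P = B + 2.71·ex + -1.22·ey = (-1.3903,-2.8585)
θ=309°: B = A + 1.00·(cos309°, sin309°) = (0.6293, -0.7771)
θ=309°: |BD| = 4.4392
θ=309°: circle(B,10.00) ∩ circle(D,10.00): a=2.2196, h=9.7506
θ=309°:   candidates: C₊=(1.1077,9.2114) cross=43.285; C₋=(4.5216,-9.9886) cross=-43.285
θ=309°:   branch - wants cross < 0 → take C=(4.5216,-9.9886) (cross=-43.285)
θ=309°: ex = (C−B)/|BC| = (0.3892,-0.9211); ey = (0.9211,0.3892)
θ=309°: P = B + 2.71·ex + -1.22·ey = (0.5603,-3.7483)

θ=145°: -1.48 -2.32
θ=151°: -1.48 -2.42
θ=175°: -1.39 -2.86
θ=309°: 0.56 -3.75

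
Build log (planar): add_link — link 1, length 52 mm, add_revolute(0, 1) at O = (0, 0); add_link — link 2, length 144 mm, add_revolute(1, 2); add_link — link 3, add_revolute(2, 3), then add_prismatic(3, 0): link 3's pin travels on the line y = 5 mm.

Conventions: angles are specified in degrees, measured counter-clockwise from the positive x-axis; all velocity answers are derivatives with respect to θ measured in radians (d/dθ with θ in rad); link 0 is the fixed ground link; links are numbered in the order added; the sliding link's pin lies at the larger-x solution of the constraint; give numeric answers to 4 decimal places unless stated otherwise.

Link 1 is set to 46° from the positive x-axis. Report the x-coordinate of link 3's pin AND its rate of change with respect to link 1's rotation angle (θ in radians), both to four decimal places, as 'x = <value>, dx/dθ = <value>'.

geometry: r = 52 mm, L = 144 mm, e = 5 mm
crank pin P = (r cos θ, r sin θ) = (36.122235, 37.405670)
h = r sin θ − e = 37.405670 − 5 = 32.405670
x = r cos θ + √(L² − h²) = 36.122235 + 140.306353 = 176.428588
dx/dθ = −r sin θ − h·r cos θ/√(L² − h²) (θ in radians; h = 32.405670) = -45.748594

x = 176.4286, dx/dθ = -45.7486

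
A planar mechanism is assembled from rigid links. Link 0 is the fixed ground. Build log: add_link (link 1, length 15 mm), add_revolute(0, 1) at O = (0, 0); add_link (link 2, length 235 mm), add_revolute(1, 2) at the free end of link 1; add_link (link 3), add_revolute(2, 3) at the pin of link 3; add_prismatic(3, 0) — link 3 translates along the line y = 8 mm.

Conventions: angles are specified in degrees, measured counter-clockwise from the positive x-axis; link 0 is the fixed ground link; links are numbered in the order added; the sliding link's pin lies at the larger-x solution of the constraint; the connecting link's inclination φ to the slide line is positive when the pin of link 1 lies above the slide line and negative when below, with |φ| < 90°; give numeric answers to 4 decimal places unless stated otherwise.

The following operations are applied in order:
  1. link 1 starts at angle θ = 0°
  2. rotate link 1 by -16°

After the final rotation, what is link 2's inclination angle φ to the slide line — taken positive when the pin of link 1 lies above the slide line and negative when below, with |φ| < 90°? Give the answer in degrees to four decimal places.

geometry: r = 15 mm, L = 235 mm, e = 8 mm; θ starts at 0°
rotate link 1 by -16°: θ ← 0° -16° = -16°
h = r sin θ − e = -4.134560 − 8 = -12.134560
sin φ = h / L = -12.134560 / 235 = -0.05163643
φ = arcsin(-0.05163643) = -2.959866°

-2.9599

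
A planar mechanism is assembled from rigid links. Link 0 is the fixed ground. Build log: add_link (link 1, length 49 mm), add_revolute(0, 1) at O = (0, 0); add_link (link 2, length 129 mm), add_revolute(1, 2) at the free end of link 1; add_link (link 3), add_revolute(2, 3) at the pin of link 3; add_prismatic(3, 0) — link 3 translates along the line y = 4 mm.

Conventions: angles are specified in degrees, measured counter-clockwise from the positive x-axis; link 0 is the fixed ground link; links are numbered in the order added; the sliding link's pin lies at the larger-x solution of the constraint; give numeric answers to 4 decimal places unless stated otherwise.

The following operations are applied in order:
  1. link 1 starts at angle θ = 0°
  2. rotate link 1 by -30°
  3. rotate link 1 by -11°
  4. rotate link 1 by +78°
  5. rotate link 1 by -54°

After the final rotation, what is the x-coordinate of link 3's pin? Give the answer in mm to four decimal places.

geometry: r = 49 mm, L = 129 mm, e = 4 mm; θ starts at 0°
rotate link 1 by -30°: θ ← 0° -30° = -30°
rotate link 1 by -11°: θ ← -30° -11° = -41°
rotate link 1 by +78°: θ ← -41° +78° = 37°
rotate link 1 by -54°: θ ← 37° -54° = -17°
crank pin P = (r cos θ, r sin θ) = (46.858933, -14.326214)
h = r sin θ − e = -14.326214 − 4 = -18.326214
x = r cos θ + √(L² − h²) = 46.858933 + 127.691620 = 174.550553

174.5506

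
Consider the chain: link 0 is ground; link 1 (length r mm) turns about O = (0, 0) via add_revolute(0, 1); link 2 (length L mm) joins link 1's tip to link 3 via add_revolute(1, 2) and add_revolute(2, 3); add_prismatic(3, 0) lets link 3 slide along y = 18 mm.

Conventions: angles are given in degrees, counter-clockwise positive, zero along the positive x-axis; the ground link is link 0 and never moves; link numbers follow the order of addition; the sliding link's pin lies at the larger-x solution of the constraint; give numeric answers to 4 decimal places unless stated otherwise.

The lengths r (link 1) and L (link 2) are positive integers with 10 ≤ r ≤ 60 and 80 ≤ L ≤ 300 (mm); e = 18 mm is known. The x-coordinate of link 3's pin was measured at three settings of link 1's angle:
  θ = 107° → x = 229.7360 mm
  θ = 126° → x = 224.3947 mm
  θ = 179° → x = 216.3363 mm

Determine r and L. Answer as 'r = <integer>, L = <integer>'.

constraint per measurement: (x − r cos θ)² + (r sin θ − e)² = L²
subtracting the θ₁ and θ₂ equations cancels the r² and L² terms:
r = (x₁² − x₂²) / (2[(x₁cos θ₁ + e sin θ₁) − (x₂cos θ₂ + e sin θ₂)]) = 18.0001 → r = 18
L² = (x₁ − r cos θ₁)² + (r sin θ₁ − e)² = 55225.0032 → L = 235.0000 → L = 235
check at θ₃=179°: x = 216.3363 (printed 216.3363) ✓

r = 18, L = 235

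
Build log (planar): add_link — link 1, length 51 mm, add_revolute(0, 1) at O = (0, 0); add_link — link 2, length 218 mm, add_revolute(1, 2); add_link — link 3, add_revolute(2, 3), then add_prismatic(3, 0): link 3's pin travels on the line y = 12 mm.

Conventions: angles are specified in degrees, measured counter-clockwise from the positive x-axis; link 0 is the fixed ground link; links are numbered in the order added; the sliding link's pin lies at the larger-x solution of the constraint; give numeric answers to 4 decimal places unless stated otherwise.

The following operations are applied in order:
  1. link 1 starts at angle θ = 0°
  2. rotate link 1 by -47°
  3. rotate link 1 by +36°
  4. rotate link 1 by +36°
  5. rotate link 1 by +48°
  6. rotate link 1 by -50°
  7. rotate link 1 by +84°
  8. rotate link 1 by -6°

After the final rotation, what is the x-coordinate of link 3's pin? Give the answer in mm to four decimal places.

geometry: r = 51 mm, L = 218 mm, e = 12 mm; θ starts at 0°
rotate link 1 by -47°: θ ← 0° -47° = -47°
rotate link 1 by +36°: θ ← -47° +36° = -11°
rotate link 1 by +36°: θ ← -11° +36° = 25°
rotate link 1 by +48°: θ ← 25° +48° = 73°
rotate link 1 by -50°: θ ← 73° -50° = 23°
rotate link 1 by +84°: θ ← 23° +84° = 107°
rotate link 1 by -6°: θ ← 107° -6° = 101°
crank pin P = (r cos θ, r sin θ) = (-9.731259, 50.062986)
h = r sin θ − e = 50.062986 − 12 = 38.062986
x = r cos θ + √(L² − h²) = -9.731259 + 214.651366 = 204.920108

204.9201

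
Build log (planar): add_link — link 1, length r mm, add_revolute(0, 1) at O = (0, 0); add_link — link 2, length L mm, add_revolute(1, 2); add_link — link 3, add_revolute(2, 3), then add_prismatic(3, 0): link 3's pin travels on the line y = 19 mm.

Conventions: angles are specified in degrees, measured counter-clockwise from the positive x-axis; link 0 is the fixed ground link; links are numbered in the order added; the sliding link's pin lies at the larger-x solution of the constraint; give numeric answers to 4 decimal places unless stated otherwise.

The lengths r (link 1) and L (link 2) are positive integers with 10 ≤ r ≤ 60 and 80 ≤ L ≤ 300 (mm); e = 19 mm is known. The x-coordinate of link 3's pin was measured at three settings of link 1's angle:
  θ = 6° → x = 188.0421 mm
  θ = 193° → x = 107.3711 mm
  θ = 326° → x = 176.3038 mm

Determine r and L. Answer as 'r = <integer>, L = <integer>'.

constraint per measurement: (x − r cos θ)² + (r sin θ − e)² = L²
subtracting the θ₁ and θ₂ equations cancels the r² and L² terms:
r = (x₁² − x₂²) / (2[(x₁cos θ₁ + e sin θ₁) − (x₂cos θ₂ + e sin θ₂)]) = 40.0000 → r = 40
L² = (x₁ − r cos θ₁)² + (r sin θ₁ − e)² = 22200.9893 → L = 149.0000 → L = 149
check at θ₃=326°: x = 176.3038 (printed 176.3038) ✓

r = 40, L = 149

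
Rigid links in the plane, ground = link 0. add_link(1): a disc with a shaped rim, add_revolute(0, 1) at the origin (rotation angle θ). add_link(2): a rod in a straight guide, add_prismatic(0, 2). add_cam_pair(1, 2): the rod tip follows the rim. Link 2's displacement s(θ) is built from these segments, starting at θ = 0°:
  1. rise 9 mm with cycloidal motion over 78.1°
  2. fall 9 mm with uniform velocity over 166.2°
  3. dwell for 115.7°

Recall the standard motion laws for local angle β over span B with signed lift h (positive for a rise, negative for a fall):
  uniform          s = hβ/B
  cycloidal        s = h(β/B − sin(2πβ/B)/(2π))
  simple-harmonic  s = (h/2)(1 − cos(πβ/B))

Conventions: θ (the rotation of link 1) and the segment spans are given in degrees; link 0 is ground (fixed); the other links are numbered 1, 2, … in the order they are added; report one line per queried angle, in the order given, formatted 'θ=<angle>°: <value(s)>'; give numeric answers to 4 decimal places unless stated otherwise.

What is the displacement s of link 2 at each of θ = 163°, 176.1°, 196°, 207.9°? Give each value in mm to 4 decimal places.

segment 1 (0° to 78.1°, cycloidal, h = 9) is passed completely: s = 0.0000 + (9) = 9.0000
θ = 163° falls in segment 2 (78.1° to 244.3°, uniform, h = -9): β = 163 − 78.1 = 84.9°, B = 166.2°; Δs = -9·84.9/166.2 = -4.5975; s = 9.0000 − 4.5975 = 4.4025
θ = 176.1° falls in segment 2 (78.1° to 244.3°, uniform, h = -9): β = 176.1 − 78.1 = 98°, B = 166.2°; Δs = -9·98/166.2 = -5.3069; s = 9.0000 − 5.3069 = 3.6931
θ = 196° falls in segment 2 (78.1° to 244.3°, uniform, h = -9): β = 196 − 78.1 = 117.9°, B = 166.2°; Δs = -9·117.9/166.2 = -6.3845; s = 9.0000 − 6.3845 = 2.6155
θ = 207.9° falls in segment 2 (78.1° to 244.3°, uniform, h = -9): β = 207.9 − 78.1 = 129.8°, B = 166.2°; Δs = -9·129.8/166.2 = -7.0289; s = 9.0000 − 7.0289 = 1.9711

θ=163°: 4.4025
θ=176.1°: 3.6931
θ=196°: 2.6155
θ=207.9°: 1.9711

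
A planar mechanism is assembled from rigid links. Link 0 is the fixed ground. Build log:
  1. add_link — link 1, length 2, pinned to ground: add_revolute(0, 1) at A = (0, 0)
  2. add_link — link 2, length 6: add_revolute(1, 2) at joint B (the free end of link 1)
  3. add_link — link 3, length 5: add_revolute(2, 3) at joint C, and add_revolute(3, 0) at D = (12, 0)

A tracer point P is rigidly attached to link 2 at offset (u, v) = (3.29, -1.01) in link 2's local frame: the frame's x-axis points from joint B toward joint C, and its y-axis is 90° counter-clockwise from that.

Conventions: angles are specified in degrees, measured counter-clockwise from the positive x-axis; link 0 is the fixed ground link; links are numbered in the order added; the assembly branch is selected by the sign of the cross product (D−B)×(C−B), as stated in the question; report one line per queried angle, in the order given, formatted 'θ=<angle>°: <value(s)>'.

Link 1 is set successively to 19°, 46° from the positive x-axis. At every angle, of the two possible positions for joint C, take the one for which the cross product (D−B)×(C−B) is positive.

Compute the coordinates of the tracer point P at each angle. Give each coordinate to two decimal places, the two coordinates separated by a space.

A=(0,0), D=(12.00,0)
θ=19°: B = A + 2.00·(cos19°, sin19°) = (1.8910, 0.6511)
θ=19°: |BD| = 10.1299
θ=19°: circle(B,6.00) ∩ circle(D,5.00): a=5.6079, h=2.1334
θ=19°:   candidates: C₊=(7.6245,2.4197) cross=21.611; C₋=(7.3502,-1.8383) cross=-21.611
θ=19°:   branch + wants cross > 0 → take C=(7.6245,2.4197) (cross=21.611)
θ=19°: ex = (C−B)/|BC| = (0.9556,0.2948); ey = (-0.2948,0.9556)
θ=19°: P = B + 3.29·ex + -1.01·ey = (5.3326,0.6558)
θ=46°: B = A + 2.00·(cos46°, sin46°) = (1.3893, 1.4387)
θ=46°: |BD| = 10.7078
θ=46°: circle(B,6.00) ∩ circle(D,5.00): a=5.8675, h=1.2538
θ=46°:   candidates: C₊=(7.3721,1.8928) cross=13.426; C₋=(7.0352,-0.5921) cross=-13.426
θ=46°:   branch + wants cross > 0 → take C=(7.3721,1.8928) (cross=13.426)
θ=46°: ex = (C−B)/|BC| = (0.9971,0.0757); ey = (-0.0757,0.9971)
θ=46°: P = B + 3.29·ex + -1.01·ey = (4.7463,0.6806)

θ=19°: 5.33 0.66
θ=46°: 4.75 0.68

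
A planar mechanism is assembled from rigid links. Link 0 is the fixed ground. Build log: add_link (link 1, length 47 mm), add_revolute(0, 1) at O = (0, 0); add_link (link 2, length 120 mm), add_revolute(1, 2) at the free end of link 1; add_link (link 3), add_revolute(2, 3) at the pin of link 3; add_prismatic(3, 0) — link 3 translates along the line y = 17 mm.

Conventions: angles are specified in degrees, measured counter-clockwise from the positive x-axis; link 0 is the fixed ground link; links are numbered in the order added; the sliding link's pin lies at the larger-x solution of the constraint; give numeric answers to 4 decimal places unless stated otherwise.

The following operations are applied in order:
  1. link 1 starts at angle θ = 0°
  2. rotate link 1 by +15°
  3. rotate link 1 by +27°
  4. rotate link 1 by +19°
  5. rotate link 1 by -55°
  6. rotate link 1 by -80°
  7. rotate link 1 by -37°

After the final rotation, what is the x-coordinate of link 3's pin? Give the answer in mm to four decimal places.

geometry: r = 47 mm, L = 120 mm, e = 17 mm; θ starts at 0°
rotate link 1 by +15°: θ ← 0° +15° = 15°
rotate link 1 by +27°: θ ← 15° +27° = 42°
rotate link 1 by +19°: θ ← 42° +19° = 61°
rotate link 1 by -55°: θ ← 61° -55° = 6°
rotate link 1 by -80°: θ ← 6° -80° = -74°
rotate link 1 by -37°: θ ← -74° -37° = -111°
crank pin P = (r cos θ, r sin θ) = (-16.843294, -43.878280)
h = r sin θ − e = -43.878280 − 17 = -60.878280
x = r cos θ + √(L² − h²) = -16.843294 + 103.411000 = 86.567707

86.5677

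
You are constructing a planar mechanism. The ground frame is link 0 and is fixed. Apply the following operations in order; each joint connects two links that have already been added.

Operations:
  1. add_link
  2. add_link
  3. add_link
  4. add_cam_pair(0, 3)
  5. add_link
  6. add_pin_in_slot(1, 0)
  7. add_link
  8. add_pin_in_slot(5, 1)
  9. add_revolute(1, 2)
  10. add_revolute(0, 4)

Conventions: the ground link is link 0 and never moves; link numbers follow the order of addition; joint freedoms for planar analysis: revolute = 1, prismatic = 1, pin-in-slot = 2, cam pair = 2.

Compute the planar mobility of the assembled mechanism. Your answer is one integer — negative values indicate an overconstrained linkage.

ground; <1,0,0>
#1 <2,0,0>
#2 <3,0,0>
#3 <4,0,0>
C:0↔3 J2 <4,0,1>
#4 <5,0,1>
PS:1↔0 J2 <5,0,2>
#5 <6,0,2>
PS:5↔1 J2 <6,0,3>
R:1↔2 J1 <6,1,3>
R:0↔4 J1 <6,2,3>
3×5 − 2×2 − 1×3 = 8

M = 8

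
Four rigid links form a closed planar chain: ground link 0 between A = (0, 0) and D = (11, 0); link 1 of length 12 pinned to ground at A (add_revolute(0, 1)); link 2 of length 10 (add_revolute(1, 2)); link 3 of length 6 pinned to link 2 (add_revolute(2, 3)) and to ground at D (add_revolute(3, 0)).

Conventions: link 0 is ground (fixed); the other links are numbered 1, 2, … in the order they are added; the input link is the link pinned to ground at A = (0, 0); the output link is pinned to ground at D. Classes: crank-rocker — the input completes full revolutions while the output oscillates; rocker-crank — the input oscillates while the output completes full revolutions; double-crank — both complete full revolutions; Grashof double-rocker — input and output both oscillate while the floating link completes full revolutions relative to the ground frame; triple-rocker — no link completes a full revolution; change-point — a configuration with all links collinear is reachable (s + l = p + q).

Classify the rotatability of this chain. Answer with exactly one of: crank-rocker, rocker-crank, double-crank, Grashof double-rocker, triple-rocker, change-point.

lengths: ground=11, input=12, coupler=10, output=6
sorted: s=6 (shortest), l=12 (longest), p+q=21
s + l = 18 vs p + q = 21
s + l < p + q (Grashof) with shortest = output link → rocker-crank

rocker-crank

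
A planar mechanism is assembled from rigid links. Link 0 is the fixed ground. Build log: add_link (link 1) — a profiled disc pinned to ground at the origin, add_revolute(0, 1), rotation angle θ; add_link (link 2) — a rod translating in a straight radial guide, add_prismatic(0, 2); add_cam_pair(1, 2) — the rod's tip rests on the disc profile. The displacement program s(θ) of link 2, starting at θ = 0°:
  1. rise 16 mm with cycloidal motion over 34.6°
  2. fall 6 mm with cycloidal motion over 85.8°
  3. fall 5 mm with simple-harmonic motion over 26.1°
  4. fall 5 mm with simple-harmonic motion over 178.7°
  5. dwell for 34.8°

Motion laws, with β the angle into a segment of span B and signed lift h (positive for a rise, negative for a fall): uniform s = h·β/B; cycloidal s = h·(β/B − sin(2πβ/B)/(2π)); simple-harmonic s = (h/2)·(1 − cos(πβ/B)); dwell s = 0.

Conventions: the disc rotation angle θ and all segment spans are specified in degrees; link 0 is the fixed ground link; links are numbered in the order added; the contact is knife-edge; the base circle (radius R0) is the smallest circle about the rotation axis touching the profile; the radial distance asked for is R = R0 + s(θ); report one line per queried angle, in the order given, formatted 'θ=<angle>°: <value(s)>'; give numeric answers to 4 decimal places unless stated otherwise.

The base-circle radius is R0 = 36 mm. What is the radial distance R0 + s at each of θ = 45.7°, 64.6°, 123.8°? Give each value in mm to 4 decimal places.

seg 1 [0°–34.6°] cycloidal, h=16: full span → s += 16 → s = 16.0000
seg 2 [34.6°–120.4°] cycloidal, h=-6: θ=45.7° here. β=11.1, B=85.8. -6·(0.1294 − sin(2π·0.1294)/(2π)) = -0.0827 → s = 15.9173
seg 2 [34.6°–120.4°] cycloidal, h=-6: θ=64.6° here. β=30, B=85.8. -6·(0.3497 − sin(2π·0.3497)/(2π)) = -1.3241 → s = 14.6759
seg 2 [34.6°–120.4°] cycloidal, h=-6: full span → s += -6 → s = 10.0000
seg 3 [120.4°–146.5°] simple-harmonic, h=-5: θ=123.8° here. β=3.4, B=26.1. -5/2·(1 − cos(π·0.1303)) = -0.2065 → s = 9.7935
θ=45.7°: R = R0 + s = 36 + 15.9173 = 51.9173
θ=64.6°: R = R0 + s = 36 + 14.6759 = 50.6759
θ=123.8°: R = R0 + s = 36 + 9.7935 = 45.7935

θ=45.7°: 51.9173
θ=64.6°: 50.6759
θ=123.8°: 45.7935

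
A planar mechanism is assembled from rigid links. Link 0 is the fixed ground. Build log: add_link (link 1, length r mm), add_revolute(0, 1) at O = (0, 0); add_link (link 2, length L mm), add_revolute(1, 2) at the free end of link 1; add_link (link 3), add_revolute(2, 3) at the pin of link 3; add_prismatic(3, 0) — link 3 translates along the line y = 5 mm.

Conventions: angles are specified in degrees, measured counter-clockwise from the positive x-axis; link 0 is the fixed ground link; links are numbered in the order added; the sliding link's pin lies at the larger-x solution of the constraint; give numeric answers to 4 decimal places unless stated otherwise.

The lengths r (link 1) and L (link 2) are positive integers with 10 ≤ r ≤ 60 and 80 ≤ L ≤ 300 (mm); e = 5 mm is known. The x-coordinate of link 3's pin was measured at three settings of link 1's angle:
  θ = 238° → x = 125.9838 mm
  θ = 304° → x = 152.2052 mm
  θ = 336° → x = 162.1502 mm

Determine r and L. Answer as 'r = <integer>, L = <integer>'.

constraint per measurement: (x − r cos θ)² + (r sin θ − e)² = L²
subtracting the θ₁ and θ₂ equations cancels the r² and L² terms:
r = (x₁² − x₂²) / (2[(x₁cos θ₁ + e sin θ₁) − (x₂cos θ₂ + e sin θ₂)]) = 24.0001 → r = 24
L² = (x₁ − r cos θ₁)² + (r sin θ₁ − e)² = 19880.9891 → L = 141.0000 → L = 141
check at θ₃=336°: x = 162.1502 (printed 162.1502) ✓

r = 24, L = 141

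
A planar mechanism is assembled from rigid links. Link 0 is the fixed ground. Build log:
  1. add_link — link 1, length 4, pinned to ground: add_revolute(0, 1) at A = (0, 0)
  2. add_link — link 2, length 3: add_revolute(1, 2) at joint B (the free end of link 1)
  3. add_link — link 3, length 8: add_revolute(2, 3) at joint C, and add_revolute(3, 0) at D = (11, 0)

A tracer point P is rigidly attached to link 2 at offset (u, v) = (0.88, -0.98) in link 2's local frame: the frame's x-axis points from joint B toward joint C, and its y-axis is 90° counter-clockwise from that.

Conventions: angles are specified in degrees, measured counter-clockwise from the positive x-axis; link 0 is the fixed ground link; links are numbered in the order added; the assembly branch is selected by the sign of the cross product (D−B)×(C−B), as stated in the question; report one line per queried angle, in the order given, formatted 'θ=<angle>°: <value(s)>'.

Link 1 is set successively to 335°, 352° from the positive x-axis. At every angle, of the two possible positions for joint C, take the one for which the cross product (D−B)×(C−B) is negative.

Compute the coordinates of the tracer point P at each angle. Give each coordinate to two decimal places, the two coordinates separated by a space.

A=(0,0), D=(11.00,0)
θ=335°: B = A + 4.00·(cos335°, sin335°) = (3.6252, -1.6905)
θ=335°: |BD| = 7.5660
θ=335°: circle(B,3.00) ∩ circle(D,8.00): a=0.1484, h=2.9963
θ=335°:   candidates: C₊=(3.1004,1.2633) cross=22.670; C₋=(4.4393,-4.5779) cross=-22.670
θ=335°:   branch - wants cross < 0 → take C=(4.4393,-4.5779) (cross=-22.670)
θ=335°: ex = (C−B)/|BC| = (0.2714,-0.9625); ey = (0.9625,0.2714)
θ=335°: P = B + 0.88·ex + -0.98·ey = (2.9208,-2.8034)
θ=352°: B = A + 4.00·(cos352°, sin352°) = (3.9611, -0.5567)
θ=352°: |BD| = 7.0609
θ=352°: circle(B,3.00) ∩ circle(D,8.00): a=-0.3642, h=2.9778
θ=352°:   candidates: C₊=(3.3632,2.3831) cross=21.026; C₋=(3.8328,-3.5539) cross=-21.026
θ=352°:   branch - wants cross < 0 → take C=(3.8328,-3.5539) (cross=-21.026)
θ=352°: ex = (C−B)/|BC| = (-0.0428,-0.9991); ey = (0.9991,-0.0428)
θ=352°: P = B + 0.88·ex + -0.98·ey = (2.9443,-1.3940)

θ=335°: 2.92 -2.80
θ=352°: 2.94 -1.39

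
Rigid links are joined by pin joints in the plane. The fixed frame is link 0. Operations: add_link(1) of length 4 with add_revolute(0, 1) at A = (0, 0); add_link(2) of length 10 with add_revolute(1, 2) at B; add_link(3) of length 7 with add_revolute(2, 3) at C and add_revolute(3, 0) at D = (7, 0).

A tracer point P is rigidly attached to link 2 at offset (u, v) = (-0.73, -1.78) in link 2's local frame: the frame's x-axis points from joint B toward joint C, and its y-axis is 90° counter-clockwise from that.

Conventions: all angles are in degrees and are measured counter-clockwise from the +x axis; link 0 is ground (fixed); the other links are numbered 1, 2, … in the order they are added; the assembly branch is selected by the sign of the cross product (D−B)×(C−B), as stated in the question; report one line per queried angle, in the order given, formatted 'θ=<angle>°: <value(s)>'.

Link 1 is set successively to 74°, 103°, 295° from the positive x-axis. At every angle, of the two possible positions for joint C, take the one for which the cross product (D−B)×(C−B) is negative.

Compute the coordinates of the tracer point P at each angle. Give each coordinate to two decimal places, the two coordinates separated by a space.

A=(0,0), D=(7.00,0)
θ=74°: B = A + 4.00·(cos74°, sin74°) = (1.1025, 3.8450)
θ=74°: |BD| = 7.0402
θ=74°: circle(B,10.00) ∩ circle(D,7.00): a=7.1422, h=6.9993
θ=74°:   candidates: C₊=(10.9081,5.8075) cross=49.276; C₋=(3.2627,-5.9188) cross=-49.276
θ=74°:   branch - wants cross < 0 → take C=(3.2627,-5.9188) (cross=-49.276)
θ=74°: ex = (C−B)/|BC| = (0.2160,-0.9764); ey = (0.9764,0.2160)
θ=74°: P = B + -0.73·ex + -1.78·ey = (-0.7931,4.1733)
θ=103°: B = A + 4.00·(cos103°, sin103°) = (-0.8998, 3.8975)
θ=103°: |BD| = 8.8089
θ=103°: circle(B,10.00) ∩ circle(D,7.00): a=7.2993, h=6.8353
θ=103°:   candidates: C₊=(8.6704,6.7978) cross=60.211; C₋=(2.6219,-5.4619) cross=-60.211
θ=103°:   branch - wants cross < 0 → take C=(2.6219,-5.4619) (cross=-60.211)
θ=103°: ex = (C−B)/|BC| = (0.3522,-0.9359); ey = (0.9359,0.3522)
θ=103°: P = B + -0.73·ex + -1.78·ey = (-2.8229,3.9539)
θ=295°: B = A + 4.00·(cos295°, sin295°) = (1.6905, -3.6252)
θ=295°: |BD| = 6.4291
θ=295°: circle(B,10.00) ∩ circle(D,7.00): a=7.1809, h=6.9595
θ=295°:   candidates: C₊=(3.6966,6.1715) cross=44.743; C₋=(11.5452,-5.3237) cross=-44.743
θ=295°:   branch - wants cross < 0 → take C=(11.5452,-5.3237) (cross=-44.743)
θ=295°: ex = (C−B)/|BC| = (0.9855,-0.1698); ey = (0.1698,0.9855)
θ=295°: P = B + -0.73·ex + -1.78·ey = (0.6688,-5.2554)

θ=74°: -0.79 4.17
θ=103°: -2.82 3.95
θ=295°: 0.67 -5.26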